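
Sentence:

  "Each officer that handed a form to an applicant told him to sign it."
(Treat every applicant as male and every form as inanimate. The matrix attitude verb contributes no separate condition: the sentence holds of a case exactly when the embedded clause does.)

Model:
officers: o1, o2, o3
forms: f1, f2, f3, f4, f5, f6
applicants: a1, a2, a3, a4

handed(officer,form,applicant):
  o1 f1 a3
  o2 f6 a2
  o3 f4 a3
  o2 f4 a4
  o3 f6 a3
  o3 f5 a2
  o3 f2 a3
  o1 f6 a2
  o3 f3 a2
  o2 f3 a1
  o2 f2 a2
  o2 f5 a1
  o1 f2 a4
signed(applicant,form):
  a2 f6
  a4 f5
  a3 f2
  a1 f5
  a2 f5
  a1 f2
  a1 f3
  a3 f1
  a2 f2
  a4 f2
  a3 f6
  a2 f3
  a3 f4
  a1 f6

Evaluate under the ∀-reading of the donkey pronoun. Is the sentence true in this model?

False

"him" takes "an applicant" as antecedent and "it" takes "a form"; both are donkey pronouns co-varying with the restrictor.
Strong reading: for every (o,f,a) with handed(o,f,a), signed(a,f).
Restrictor triples: (o1,f1,a3)→signed(a3,f1) ✓  (o1,f2,a4)→signed(a4,f2) ✓  (o1,f6,a2)→signed(a2,f6) ✓  (o2,f2,a2)→signed(a2,f2) ✓  (o2,f3,a1)→signed(a1,f3) ✓  (o2,f4,a4)→signed(a4,f4) ✗  (o2,f5,a1)→signed(a1,f5) ✓  (o2,f6,a2)→signed(a2,f6) ✓  (o3,f2,a3)→signed(a3,f2) ✓  (o3,f3,a2)→signed(a2,f3) ✓  (o3,f4,a3)→signed(a3,f4) ✓  (o3,f5,a2)→signed(a2,f5) ✓  (o3,f6,a3)→signed(a3,f6) ✓
Counterexample: (o2,f4,a4) — signed(a4,f4) does not hold.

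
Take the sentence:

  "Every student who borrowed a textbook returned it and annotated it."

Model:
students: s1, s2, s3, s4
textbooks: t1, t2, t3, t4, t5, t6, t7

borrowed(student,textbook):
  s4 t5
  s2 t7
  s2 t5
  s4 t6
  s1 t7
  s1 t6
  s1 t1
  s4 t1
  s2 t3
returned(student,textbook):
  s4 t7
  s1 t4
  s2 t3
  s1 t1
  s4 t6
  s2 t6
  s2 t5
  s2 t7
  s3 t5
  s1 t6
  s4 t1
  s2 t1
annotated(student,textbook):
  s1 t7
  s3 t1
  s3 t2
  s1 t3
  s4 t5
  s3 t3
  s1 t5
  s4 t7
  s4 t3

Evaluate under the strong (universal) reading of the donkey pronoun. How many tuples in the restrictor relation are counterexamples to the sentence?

"it" takes "a textbook" as antecedent — a donkey pronoun bound across the clause boundary.
Strong reading: for every (s,t) with borrowed(s,t), returned(s,t) ∧ annotated(s,t).
Restrictor pairs: (s1,t1) ✗  (s1,t6) ✗  (s1,t7) ✗  (s2,t3) ✗  (s2,t5) ✗  (s2,t7) ✗  (s4,t1) ✗  (s4,t5) ✗  (s4,t6) ✗
Counterexamples (restrictor pairs failing the scope): 9.

9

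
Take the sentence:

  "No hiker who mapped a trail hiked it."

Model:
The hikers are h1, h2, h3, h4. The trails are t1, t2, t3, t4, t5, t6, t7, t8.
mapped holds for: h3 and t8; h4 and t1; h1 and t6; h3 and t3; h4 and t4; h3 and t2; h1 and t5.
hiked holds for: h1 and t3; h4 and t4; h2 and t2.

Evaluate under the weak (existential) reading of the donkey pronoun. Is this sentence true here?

False

"it" takes "a trail" as antecedent — a donkey pronoun bound across the clause boundary.
Truth condition: for no (h,t) with mapped(h,t) does hiked(h,t) hold.
Restrictor pairs — does the scope hold? (h1,t5):fails  (h1,t6):fails  (h3,t2):fails  (h3,t3):fails  (h3,t8):fails  (h4,t1):fails  (h4,t4):holds
Scope holds for 1 pair(s), so the sentence is false.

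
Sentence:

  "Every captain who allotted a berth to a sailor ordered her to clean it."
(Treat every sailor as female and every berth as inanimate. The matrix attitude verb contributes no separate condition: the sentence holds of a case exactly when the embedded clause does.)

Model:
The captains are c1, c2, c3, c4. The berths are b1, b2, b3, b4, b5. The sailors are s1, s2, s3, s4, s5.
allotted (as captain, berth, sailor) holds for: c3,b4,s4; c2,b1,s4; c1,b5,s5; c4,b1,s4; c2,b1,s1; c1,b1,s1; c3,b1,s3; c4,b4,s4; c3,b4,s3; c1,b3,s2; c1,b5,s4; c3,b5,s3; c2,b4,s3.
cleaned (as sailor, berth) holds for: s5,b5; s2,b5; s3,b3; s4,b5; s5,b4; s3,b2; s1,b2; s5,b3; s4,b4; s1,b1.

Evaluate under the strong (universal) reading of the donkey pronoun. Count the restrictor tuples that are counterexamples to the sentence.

7

"her" takes "a sailor" as antecedent and "it" takes "a berth"; both are donkey pronouns co-varying with the restrictor.
Strong reading: for every (c,b,s) with allotted(c,b,s), cleaned(s,b).
Restrictor triples: (c1,b1,s1)→cleaned(s1,b1) ✓  (c1,b3,s2)→cleaned(s2,b3) ✗  (c1,b5,s4)→cleaned(s4,b5) ✓  (c1,b5,s5)→cleaned(s5,b5) ✓  (c2,b1,s1)→cleaned(s1,b1) ✓  (c2,b1,s4)→cleaned(s4,b1) ✗  (c2,b4,s3)→cleaned(s3,b4) ✗  (c3,b1,s3)→cleaned(s3,b1) ✗  (c3,b4,s3)→cleaned(s3,b4) ✗  (c3,b4,s4)→cleaned(s4,b4) ✓  (c3,b5,s3)→cleaned(s3,b5) ✗  (c4,b1,s4)→cleaned(s4,b1) ✗  (c4,b4,s4)→cleaned(s4,b4) ✓
Counterexamples (restrictor triples failing the scope): 7.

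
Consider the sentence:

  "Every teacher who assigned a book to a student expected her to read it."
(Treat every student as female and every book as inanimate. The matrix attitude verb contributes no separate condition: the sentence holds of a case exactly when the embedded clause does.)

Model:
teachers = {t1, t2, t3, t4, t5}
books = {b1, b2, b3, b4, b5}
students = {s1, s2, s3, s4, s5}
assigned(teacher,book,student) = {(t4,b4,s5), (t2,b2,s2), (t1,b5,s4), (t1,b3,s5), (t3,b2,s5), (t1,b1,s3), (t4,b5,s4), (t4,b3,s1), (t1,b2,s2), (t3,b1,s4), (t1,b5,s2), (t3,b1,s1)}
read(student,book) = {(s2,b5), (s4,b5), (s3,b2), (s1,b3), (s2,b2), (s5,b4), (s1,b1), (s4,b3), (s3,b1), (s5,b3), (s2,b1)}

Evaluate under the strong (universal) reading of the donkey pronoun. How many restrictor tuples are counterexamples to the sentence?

2

"her" takes "a student" as antecedent and "it" takes "a book"; both are donkey pronouns co-varying with the restrictor.
Strong reading: for every (t,b,s) with assigned(t,b,s), read(s,b).
Restrictor triples: (t1,b1,s3)→read(s3,b1) ✓  (t1,b2,s2)→read(s2,b2) ✓  (t1,b3,s5)→read(s5,b3) ✓  (t1,b5,s2)→read(s2,b5) ✓  (t1,b5,s4)→read(s4,b5) ✓  (t2,b2,s2)→read(s2,b2) ✓  (t3,b1,s1)→read(s1,b1) ✓  (t3,b1,s4)→read(s4,b1) ✗  (t3,b2,s5)→read(s5,b2) ✗  (t4,b3,s1)→read(s1,b3) ✓  (t4,b4,s5)→read(s5,b4) ✓  (t4,b5,s4)→read(s4,b5) ✓
Counterexamples (restrictor triples failing the scope): 2.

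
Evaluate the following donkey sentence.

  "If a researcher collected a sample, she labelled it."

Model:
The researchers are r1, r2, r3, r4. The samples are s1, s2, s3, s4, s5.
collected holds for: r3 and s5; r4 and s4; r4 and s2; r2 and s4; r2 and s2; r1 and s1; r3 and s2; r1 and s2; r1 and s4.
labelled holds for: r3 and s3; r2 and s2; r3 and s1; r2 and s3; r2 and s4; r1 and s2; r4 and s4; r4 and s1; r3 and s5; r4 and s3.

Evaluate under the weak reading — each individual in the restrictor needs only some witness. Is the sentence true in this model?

True

"it" takes "a sample" as antecedent — a donkey pronoun bound across the clause boundary.
Weak reading: every researcher r with some collected-sample has at least one collected-sample s such that labelled(r,s).
Per researcher: r1:✓  r2:✓  r3:✓  r4:✓
Every researcher in the restrictor has a witness.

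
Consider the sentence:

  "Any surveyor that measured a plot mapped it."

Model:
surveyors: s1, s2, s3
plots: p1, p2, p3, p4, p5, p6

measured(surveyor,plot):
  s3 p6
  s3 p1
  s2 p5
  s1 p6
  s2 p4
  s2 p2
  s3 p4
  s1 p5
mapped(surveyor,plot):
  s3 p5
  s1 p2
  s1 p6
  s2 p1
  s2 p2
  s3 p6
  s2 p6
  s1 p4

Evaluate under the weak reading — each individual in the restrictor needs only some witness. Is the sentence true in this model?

"it" takes "a plot" as antecedent — a donkey pronoun bound across the clause boundary.
Weak reading: every surveyor s with some measured-plot has at least one measured-plot p such that mapped(s,p).
Per surveyor: s1:✓  s2:✓  s3:✓
Every surveyor in the restrictor has a witness.

True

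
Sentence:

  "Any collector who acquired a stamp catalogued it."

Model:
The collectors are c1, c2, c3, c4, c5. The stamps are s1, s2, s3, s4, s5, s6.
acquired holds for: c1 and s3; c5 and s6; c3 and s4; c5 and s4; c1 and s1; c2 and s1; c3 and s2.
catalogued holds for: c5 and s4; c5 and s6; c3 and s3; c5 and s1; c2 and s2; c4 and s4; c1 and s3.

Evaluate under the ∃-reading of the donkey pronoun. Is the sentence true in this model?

"it" takes "a stamp" as antecedent — a donkey pronoun bound across the clause boundary.
Weak reading: every collector c with some acquired-stamp has at least one acquired-stamp s such that catalogued(c,s).
Per collector: c1:✓  c2:✗  c3:✗  c5:✓
c2 has no witness among its acquired-stamps.

False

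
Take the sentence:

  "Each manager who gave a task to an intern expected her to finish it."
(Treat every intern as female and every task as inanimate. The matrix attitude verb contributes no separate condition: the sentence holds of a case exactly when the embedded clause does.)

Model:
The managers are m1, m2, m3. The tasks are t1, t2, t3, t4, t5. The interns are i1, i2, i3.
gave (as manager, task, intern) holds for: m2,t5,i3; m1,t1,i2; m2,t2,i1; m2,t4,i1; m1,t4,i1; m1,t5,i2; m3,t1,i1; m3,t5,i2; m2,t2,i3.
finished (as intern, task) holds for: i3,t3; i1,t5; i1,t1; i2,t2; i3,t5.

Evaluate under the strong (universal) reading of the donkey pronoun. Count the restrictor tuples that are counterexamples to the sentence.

7

"her" takes "an intern" as antecedent and "it" takes "a task"; both are donkey pronouns co-varying with the restrictor.
Strong reading: for every (m,t,i) with gave(m,t,i), finished(i,t).
Restrictor triples: (m1,t1,i2)→finished(i2,t1) ✗  (m1,t4,i1)→finished(i1,t4) ✗  (m1,t5,i2)→finished(i2,t5) ✗  (m2,t2,i1)→finished(i1,t2) ✗  (m2,t2,i3)→finished(i3,t2) ✗  (m2,t4,i1)→finished(i1,t4) ✗  (m2,t5,i3)→finished(i3,t5) ✓  (m3,t1,i1)→finished(i1,t1) ✓  (m3,t5,i2)→finished(i2,t5) ✗
Counterexamples (restrictor triples failing the scope): 7.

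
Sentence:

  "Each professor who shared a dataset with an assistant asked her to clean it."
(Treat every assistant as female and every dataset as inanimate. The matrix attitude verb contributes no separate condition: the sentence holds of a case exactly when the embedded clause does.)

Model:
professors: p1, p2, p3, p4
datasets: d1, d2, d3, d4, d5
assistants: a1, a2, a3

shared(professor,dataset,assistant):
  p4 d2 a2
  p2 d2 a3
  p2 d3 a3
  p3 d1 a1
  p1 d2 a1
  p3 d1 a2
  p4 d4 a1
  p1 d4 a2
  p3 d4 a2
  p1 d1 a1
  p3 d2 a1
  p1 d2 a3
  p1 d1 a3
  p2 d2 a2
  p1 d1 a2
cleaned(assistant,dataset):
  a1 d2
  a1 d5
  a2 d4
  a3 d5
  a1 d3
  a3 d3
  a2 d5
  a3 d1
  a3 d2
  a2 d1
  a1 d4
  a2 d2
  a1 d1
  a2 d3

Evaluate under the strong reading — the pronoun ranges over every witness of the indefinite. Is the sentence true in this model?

"her" takes "an assistant" as antecedent and "it" takes "a dataset"; both are donkey pronouns co-varying with the restrictor.
Strong reading: for every (p,d,a) with shared(p,d,a), cleaned(a,d).
Restrictor triples: (p1,d1,a1)→cleaned(a1,d1) ✓  (p1,d1,a2)→cleaned(a2,d1) ✓  (p1,d1,a3)→cleaned(a3,d1) ✓  (p1,d2,a1)→cleaned(a1,d2) ✓  (p1,d2,a3)→cleaned(a3,d2) ✓  (p1,d4,a2)→cleaned(a2,d4) ✓  (p2,d2,a2)→cleaned(a2,d2) ✓  (p2,d2,a3)→cleaned(a3,d2) ✓  (p2,d3,a3)→cleaned(a3,d3) ✓  (p3,d1,a1)→cleaned(a1,d1) ✓  (p3,d1,a2)→cleaned(a2,d1) ✓  (p3,d2,a1)→cleaned(a1,d2) ✓  (p3,d4,a2)→cleaned(a2,d4) ✓  (p4,d2,a2)→cleaned(a2,d2) ✓  (p4,d4,a1)→cleaned(a1,d4) ✓
Every restrictor triple satisfies the scope.

True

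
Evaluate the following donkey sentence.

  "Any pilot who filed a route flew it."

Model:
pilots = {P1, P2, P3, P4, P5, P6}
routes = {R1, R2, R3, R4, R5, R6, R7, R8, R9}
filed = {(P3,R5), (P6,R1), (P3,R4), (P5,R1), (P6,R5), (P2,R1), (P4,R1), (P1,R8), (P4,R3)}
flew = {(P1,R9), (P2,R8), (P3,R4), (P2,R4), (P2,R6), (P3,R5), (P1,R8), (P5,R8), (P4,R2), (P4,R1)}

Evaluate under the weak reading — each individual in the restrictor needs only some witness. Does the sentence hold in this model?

False

"it" takes "a route" as antecedent — a donkey pronoun bound across the clause boundary.
Weak reading: every pilot p with some filed-route has at least one filed-route r such that flew(p,r).
Per pilot: P1:✓  P2:✗  P3:✓  P4:✓  P5:✗  P6:✗
P2 has no witness among its filed-routes.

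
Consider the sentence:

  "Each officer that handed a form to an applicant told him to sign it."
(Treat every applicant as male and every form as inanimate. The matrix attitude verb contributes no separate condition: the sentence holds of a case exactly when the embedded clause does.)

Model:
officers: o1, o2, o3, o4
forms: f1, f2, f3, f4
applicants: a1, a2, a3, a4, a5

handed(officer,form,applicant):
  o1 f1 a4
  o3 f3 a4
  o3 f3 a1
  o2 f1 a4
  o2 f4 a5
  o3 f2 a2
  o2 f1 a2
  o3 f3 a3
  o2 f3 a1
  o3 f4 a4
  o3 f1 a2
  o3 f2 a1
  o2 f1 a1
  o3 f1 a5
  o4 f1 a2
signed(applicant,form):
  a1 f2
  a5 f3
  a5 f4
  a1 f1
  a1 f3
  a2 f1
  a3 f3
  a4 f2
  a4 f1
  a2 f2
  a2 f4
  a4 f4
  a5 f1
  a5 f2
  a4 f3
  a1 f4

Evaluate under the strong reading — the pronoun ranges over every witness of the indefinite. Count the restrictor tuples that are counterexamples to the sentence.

0

"him" takes "an applicant" as antecedent and "it" takes "a form"; both are donkey pronouns co-varying with the restrictor.
Strong reading: for every (o,f,a) with handed(o,f,a), signed(a,f).
Restrictor triples: (o1,f1,a4)→signed(a4,f1) ✓  (o2,f1,a1)→signed(a1,f1) ✓  (o2,f1,a2)→signed(a2,f1) ✓  (o2,f1,a4)→signed(a4,f1) ✓  (o2,f3,a1)→signed(a1,f3) ✓  (o2,f4,a5)→signed(a5,f4) ✓  (o3,f1,a2)→signed(a2,f1) ✓  (o3,f1,a5)→signed(a5,f1) ✓  (o3,f2,a1)→signed(a1,f2) ✓  (o3,f2,a2)→signed(a2,f2) ✓  (o3,f3,a1)→signed(a1,f3) ✓  (o3,f3,a3)→signed(a3,f3) ✓  (o3,f3,a4)→signed(a4,f3) ✓  (o3,f4,a4)→signed(a4,f4) ✓  (o4,f1,a2)→signed(a2,f1) ✓
Counterexamples (restrictor triples failing the scope): 0.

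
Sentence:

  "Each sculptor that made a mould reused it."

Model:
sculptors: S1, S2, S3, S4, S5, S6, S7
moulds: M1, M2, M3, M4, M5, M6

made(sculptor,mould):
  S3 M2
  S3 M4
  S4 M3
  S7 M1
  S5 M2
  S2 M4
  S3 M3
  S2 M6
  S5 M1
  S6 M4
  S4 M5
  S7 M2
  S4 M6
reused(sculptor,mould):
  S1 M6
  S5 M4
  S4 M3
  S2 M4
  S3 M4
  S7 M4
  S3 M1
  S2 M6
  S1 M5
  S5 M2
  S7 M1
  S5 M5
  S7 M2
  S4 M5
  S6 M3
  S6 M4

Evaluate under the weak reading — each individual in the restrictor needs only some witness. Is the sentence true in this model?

"it" takes "a mould" as antecedent — a donkey pronoun bound across the clause boundary.
Weak reading: every sculptor s with some made-mould has at least one made-mould m such that reused(s,m).
Per sculptor: S2:✓  S3:✓  S4:✓  S5:✓  S6:✓  S7:✓
Every sculptor in the restrictor has a witness.

True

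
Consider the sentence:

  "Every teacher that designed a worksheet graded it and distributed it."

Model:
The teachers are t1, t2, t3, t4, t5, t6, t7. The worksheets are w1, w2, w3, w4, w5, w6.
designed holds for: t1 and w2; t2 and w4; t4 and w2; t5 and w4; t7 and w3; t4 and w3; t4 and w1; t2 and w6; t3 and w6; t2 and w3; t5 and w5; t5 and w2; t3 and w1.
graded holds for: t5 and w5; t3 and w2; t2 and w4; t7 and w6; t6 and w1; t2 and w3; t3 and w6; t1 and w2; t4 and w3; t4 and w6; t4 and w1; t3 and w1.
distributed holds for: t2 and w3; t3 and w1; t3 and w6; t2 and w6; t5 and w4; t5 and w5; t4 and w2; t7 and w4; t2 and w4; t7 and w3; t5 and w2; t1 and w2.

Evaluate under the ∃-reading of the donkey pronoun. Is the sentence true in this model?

"it" takes "a worksheet" as antecedent — a donkey pronoun bound across the clause boundary.
Weak reading: every teacher t with some designed-worksheet has at least one designed-worksheet w such that graded(t,w) ∧ distributed(t,w).
Per teacher: t1:✓  t2:✓  t3:✓  t4:✗  t5:✓  t7:✗
t4 has no witness among its designed-worksheets.

False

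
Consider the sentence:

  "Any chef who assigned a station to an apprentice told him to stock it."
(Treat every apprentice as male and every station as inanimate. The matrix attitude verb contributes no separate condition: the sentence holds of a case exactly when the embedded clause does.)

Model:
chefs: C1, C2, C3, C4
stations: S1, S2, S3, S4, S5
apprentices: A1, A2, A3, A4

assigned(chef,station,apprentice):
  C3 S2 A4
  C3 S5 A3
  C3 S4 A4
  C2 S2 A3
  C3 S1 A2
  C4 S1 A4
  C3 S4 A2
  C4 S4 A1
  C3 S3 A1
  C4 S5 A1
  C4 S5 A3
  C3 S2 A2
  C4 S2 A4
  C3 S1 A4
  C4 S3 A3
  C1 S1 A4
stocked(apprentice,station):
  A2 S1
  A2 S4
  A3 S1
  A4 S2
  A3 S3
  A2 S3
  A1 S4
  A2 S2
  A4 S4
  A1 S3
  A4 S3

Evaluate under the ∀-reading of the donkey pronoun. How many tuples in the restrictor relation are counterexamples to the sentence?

7

"him" takes "an apprentice" as antecedent and "it" takes "a station"; both are donkey pronouns co-varying with the restrictor.
Strong reading: for every (c,s,a) with assigned(c,s,a), stocked(a,s).
Restrictor triples: (C1,S1,A4)→stocked(A4,S1) ✗  (C2,S2,A3)→stocked(A3,S2) ✗  (C3,S1,A2)→stocked(A2,S1) ✓  (C3,S1,A4)→stocked(A4,S1) ✗  (C3,S2,A2)→stocked(A2,S2) ✓  (C3,S2,A4)→stocked(A4,S2) ✓  (C3,S3,A1)→stocked(A1,S3) ✓  (C3,S4,A2)→stocked(A2,S4) ✓  (C3,S4,A4)→stocked(A4,S4) ✓  (C3,S5,A3)→stocked(A3,S5) ✗  (C4,S1,A4)→stocked(A4,S1) ✗  (C4,S2,A4)→stocked(A4,S2) ✓  (C4,S3,A3)→stocked(A3,S3) ✓  (C4,S4,A1)→stocked(A1,S4) ✓  (C4,S5,A1)→stocked(A1,S5) ✗  (C4,S5,A3)→stocked(A3,S5) ✗
Counterexamples (restrictor triples failing the scope): 7.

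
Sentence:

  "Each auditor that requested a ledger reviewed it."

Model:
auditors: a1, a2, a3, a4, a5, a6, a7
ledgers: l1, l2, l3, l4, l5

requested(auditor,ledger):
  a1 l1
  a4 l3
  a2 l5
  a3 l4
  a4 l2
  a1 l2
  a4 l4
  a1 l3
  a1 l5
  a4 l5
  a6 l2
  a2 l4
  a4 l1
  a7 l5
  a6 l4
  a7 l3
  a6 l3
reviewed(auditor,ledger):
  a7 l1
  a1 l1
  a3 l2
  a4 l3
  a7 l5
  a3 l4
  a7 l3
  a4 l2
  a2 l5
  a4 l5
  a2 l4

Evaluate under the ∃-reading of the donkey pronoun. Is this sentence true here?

"it" takes "a ledger" as antecedent — a donkey pronoun bound across the clause boundary.
Weak reading: every auditor a with some requested-ledger has at least one requested-ledger l such that reviewed(a,l).
Per auditor: a1:✓  a2:✓  a3:✓  a4:✓  a6:✗  a7:✓
a6 has no witness among its requested-ledgers.

False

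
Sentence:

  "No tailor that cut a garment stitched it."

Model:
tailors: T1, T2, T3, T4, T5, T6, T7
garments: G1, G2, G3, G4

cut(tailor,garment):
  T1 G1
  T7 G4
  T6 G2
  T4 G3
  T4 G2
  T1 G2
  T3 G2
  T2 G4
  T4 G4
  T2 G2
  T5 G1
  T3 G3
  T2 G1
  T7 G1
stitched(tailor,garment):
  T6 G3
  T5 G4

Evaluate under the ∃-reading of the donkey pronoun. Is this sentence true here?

True

"it" takes "a garment" as antecedent — a donkey pronoun bound across the clause boundary.
Truth condition: for no (t,g) with cut(t,g) does stitched(t,g) hold.
Restrictor pairs — does the scope hold? (T1,G1):fails  (T1,G2):fails  (T2,G1):fails  (T2,G2):fails  (T2,G4):fails  (T3,G2):fails  (T3,G3):fails  (T4,G2):fails  (T4,G3):fails  (T4,G4):fails  (T5,G1):fails  (T6,G2):fails  (T7,G1):fails  (T7,G4):fails
Scope holds for no restrictor pair, so the sentence is true.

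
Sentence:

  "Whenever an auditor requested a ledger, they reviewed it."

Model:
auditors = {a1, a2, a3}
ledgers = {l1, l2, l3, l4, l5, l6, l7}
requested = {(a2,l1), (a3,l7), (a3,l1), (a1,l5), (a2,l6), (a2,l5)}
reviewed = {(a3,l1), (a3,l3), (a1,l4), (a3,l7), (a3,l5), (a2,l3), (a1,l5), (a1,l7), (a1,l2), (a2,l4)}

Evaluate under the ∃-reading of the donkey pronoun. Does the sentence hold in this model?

False

"it" takes "a ledger" as antecedent — a donkey pronoun bound across the clause boundary.
Weak reading: every auditor a with some requested-ledger has at least one requested-ledger l such that reviewed(a,l).
Per auditor: a1:✓  a2:✗  a3:✓
a2 has no witness among its requested-ledgers.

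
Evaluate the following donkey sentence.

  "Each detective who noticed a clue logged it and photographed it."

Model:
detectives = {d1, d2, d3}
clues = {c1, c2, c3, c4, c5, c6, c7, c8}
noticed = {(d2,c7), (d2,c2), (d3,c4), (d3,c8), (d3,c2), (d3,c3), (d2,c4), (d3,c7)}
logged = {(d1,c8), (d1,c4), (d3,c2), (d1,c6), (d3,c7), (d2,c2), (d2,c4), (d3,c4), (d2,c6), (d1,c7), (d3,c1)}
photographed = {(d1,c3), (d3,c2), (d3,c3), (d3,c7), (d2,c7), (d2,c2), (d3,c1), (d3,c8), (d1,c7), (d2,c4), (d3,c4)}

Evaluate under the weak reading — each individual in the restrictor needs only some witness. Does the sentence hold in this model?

"it" takes "a clue" as antecedent — a donkey pronoun bound across the clause boundary.
Weak reading: every detective d with some noticed-clue has at least one noticed-clue c such that logged(d,c) ∧ photographed(d,c).
Per detective: d2:✓  d3:✓
Every detective in the restrictor has a witness.

True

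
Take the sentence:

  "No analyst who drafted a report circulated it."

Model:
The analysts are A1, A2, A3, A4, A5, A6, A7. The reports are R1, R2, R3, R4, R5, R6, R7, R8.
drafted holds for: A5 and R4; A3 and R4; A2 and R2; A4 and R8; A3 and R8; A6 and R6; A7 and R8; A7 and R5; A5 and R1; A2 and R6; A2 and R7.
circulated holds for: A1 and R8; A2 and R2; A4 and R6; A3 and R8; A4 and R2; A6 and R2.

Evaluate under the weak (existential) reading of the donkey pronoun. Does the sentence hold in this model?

"it" takes "a report" as antecedent — a donkey pronoun bound across the clause boundary.
Truth condition: for no (a,r) with drafted(a,r) does circulated(a,r) hold.
Restrictor pairs — does the scope hold? (A2,R2):holds  (A2,R6):fails  (A2,R7):fails  (A3,R4):fails  (A3,R8):holds  (A4,R8):fails  (A5,R1):fails  (A5,R4):fails  (A6,R6):fails  (A7,R5):fails  (A7,R8):fails
Scope holds for 2 pair(s), so the sentence is false.

False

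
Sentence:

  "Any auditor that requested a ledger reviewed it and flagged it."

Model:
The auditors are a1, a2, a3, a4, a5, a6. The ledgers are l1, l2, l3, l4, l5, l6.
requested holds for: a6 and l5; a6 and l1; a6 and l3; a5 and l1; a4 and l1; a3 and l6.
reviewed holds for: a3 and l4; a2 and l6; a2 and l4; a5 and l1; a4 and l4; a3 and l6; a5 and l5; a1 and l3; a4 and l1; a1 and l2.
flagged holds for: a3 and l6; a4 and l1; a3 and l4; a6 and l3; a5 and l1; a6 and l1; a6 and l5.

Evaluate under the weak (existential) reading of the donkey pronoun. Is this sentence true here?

False

"it" takes "a ledger" as antecedent — a donkey pronoun bound across the clause boundary.
Weak reading: every auditor a with some requested-ledger has at least one requested-ledger l such that reviewed(a,l) ∧ flagged(a,l).
Per auditor: a3:✓  a4:✓  a5:✓  a6:✗
a6 has no witness among its requested-ledgers.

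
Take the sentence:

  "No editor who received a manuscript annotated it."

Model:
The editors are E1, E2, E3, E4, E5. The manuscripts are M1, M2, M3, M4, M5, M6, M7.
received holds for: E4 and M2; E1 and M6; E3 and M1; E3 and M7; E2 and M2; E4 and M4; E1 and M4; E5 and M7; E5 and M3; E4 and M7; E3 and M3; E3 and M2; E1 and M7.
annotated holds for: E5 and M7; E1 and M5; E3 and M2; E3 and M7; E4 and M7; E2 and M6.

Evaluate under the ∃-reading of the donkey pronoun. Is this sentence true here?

"it" takes "a manuscript" as antecedent — a donkey pronoun bound across the clause boundary.
Truth condition: for no (e,m) with received(e,m) does annotated(e,m) hold.
Restrictor pairs — does the scope hold? (E1,M4):fails  (E1,M6):fails  (E1,M7):fails  (E2,M2):fails  (E3,M1):fails  (E3,M2):holds  (E3,M3):fails  (E3,M7):holds  (E4,M2):fails  (E4,M4):fails  (E4,M7):holds  (E5,M3):fails  (E5,M7):holds
Scope holds for 4 pair(s), so the sentence is false.

False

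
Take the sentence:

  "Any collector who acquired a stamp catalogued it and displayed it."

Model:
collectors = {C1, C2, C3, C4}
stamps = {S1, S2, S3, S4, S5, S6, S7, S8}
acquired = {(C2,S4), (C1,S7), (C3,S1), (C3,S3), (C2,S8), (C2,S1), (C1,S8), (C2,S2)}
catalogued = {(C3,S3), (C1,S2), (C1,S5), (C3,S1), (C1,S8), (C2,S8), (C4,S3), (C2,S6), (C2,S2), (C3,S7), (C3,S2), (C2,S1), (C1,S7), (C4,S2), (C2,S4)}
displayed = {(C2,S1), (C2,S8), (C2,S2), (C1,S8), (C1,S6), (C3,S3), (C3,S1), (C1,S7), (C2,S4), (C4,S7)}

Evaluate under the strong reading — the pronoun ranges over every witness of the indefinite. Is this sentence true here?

"it" takes "a stamp" as antecedent — a donkey pronoun bound across the clause boundary.
Strong reading: for every (c,s) with acquired(c,s), catalogued(c,s) ∧ displayed(c,s).
Restrictor pairs: (C1,S7) ✓  (C1,S8) ✓  (C2,S1) ✓  (C2,S2) ✓  (C2,S4) ✓  (C2,S8) ✓  (C3,S1) ✓  (C3,S3) ✓
Every restrictor pair satisfies the scope.

True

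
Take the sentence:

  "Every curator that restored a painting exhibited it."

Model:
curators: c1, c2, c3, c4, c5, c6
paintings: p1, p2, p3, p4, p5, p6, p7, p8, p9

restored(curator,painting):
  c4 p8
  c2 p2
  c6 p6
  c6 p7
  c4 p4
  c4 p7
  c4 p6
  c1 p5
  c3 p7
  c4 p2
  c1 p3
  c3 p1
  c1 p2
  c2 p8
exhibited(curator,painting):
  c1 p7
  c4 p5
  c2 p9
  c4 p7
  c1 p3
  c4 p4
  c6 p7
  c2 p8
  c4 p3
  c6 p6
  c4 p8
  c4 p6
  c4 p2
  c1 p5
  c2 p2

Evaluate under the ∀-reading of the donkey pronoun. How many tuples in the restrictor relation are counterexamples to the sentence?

3

"it" takes "a painting" as antecedent — a donkey pronoun bound across the clause boundary.
Strong reading: for every (c,p) with restored(c,p), exhibited(c,p).
Restrictor pairs: (c1,p2) ✗  (c1,p3) ✓  (c1,p5) ✓  (c2,p2) ✓  (c2,p8) ✓  (c3,p1) ✗  (c3,p7) ✗  (c4,p2) ✓  (c4,p4) ✓  (c4,p6) ✓  (c4,p7) ✓  (c4,p8) ✓  (c6,p6) ✓  (c6,p7) ✓
Counterexamples (restrictor pairs failing the scope): 3.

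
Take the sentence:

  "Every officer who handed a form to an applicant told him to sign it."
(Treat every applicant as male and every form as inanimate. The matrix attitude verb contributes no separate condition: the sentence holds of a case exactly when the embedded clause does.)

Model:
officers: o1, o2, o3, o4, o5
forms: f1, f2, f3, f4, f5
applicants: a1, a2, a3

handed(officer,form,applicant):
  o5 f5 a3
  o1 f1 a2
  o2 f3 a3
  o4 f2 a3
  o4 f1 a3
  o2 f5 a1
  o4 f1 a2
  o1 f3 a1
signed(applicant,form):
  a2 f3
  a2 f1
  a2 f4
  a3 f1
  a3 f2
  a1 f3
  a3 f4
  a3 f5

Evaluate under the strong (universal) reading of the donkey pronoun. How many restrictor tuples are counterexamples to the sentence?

2

"him" takes "an applicant" as antecedent and "it" takes "a form"; both are donkey pronouns co-varying with the restrictor.
Strong reading: for every (o,f,a) with handed(o,f,a), signed(a,f).
Restrictor triples: (o1,f1,a2)→signed(a2,f1) ✓  (o1,f3,a1)→signed(a1,f3) ✓  (o2,f3,a3)→signed(a3,f3) ✗  (o2,f5,a1)→signed(a1,f5) ✗  (o4,f1,a2)→signed(a2,f1) ✓  (o4,f1,a3)→signed(a3,f1) ✓  (o4,f2,a3)→signed(a3,f2) ✓  (o5,f5,a3)→signed(a3,f5) ✓
Counterexamples (restrictor triples failing the scope): 2.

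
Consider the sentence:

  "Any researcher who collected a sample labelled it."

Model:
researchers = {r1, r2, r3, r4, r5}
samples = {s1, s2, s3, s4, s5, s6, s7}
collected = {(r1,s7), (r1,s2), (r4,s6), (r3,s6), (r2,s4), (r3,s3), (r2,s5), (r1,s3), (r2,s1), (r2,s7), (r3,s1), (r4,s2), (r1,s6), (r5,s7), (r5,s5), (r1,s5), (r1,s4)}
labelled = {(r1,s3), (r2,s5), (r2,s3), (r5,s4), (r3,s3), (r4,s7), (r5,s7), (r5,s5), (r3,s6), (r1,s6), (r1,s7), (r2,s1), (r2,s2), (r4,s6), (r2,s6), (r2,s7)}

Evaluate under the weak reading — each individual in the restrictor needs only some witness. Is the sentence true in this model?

True

"it" takes "a sample" as antecedent — a donkey pronoun bound across the clause boundary.
Weak reading: every researcher r with some collected-sample has at least one collected-sample s such that labelled(r,s).
Per researcher: r1:✓  r2:✓  r3:✓  r4:✓  r5:✓
Every researcher in the restrictor has a witness.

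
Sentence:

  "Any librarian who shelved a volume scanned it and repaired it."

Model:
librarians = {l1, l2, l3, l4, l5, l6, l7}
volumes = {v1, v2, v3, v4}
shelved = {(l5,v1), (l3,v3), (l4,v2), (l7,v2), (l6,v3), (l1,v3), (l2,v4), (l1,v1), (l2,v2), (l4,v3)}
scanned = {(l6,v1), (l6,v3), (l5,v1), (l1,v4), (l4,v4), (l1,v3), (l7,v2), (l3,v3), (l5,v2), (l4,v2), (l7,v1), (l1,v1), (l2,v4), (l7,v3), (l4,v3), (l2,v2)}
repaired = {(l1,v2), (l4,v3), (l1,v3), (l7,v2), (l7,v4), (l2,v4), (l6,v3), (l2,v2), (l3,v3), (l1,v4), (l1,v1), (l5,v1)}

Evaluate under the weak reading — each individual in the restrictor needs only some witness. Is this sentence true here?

"it" takes "a volume" as antecedent — a donkey pronoun bound across the clause boundary.
Weak reading: every librarian l with some shelved-volume has at least one shelved-volume v such that scanned(l,v) ∧ repaired(l,v).
Per librarian: l1:✓  l2:✓  l3:✓  l4:✓  l5:✓  l6:✓  l7:✓
Every librarian in the restrictor has a witness.

True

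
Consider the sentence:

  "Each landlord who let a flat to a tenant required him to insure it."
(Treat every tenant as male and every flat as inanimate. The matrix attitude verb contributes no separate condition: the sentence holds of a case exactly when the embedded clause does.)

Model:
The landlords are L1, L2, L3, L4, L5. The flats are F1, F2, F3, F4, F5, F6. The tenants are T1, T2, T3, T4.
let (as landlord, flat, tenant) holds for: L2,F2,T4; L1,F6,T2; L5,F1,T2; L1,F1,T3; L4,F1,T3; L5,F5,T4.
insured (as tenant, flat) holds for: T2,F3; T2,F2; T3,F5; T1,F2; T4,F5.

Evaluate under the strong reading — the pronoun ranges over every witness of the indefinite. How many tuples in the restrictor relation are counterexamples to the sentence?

5

"him" takes "a tenant" as antecedent and "it" takes "a flat"; both are donkey pronouns co-varying with the restrictor.
Strong reading: for every (l,f,t) with let(l,f,t), insured(t,f).
Restrictor triples: (L1,F1,T3)→insured(T3,F1) ✗  (L1,F6,T2)→insured(T2,F6) ✗  (L2,F2,T4)→insured(T4,F2) ✗  (L4,F1,T3)→insured(T3,F1) ✗  (L5,F1,T2)→insured(T2,F1) ✗  (L5,F5,T4)→insured(T4,F5) ✓
Counterexamples (restrictor triples failing the scope): 5.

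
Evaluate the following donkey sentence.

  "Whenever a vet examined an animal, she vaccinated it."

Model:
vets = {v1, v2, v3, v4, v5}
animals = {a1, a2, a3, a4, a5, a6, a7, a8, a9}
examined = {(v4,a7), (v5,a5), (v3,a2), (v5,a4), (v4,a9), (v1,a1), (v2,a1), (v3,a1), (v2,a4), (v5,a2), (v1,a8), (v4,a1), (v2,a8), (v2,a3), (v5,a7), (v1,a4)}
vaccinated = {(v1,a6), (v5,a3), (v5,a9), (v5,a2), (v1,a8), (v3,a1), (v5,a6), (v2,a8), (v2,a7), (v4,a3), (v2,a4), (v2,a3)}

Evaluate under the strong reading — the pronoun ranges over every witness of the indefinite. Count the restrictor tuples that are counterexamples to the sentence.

10

"it" takes "an animal" as antecedent — a donkey pronoun bound across the clause boundary.
Strong reading: for every (v,a) with examined(v,a), vaccinated(v,a).
Restrictor pairs: (v1,a1) ✗  (v1,a4) ✗  (v1,a8) ✓  (v2,a1) ✗  (v2,a3) ✓  (v2,a4) ✓  (v2,a8) ✓  (v3,a1) ✓  (v3,a2) ✗  (v4,a1) ✗  (v4,a7) ✗  (v4,a9) ✗  (v5,a2) ✓  (v5,a4) ✗  (v5,a5) ✗  (v5,a7) ✗
Counterexamples (restrictor pairs failing the scope): 10.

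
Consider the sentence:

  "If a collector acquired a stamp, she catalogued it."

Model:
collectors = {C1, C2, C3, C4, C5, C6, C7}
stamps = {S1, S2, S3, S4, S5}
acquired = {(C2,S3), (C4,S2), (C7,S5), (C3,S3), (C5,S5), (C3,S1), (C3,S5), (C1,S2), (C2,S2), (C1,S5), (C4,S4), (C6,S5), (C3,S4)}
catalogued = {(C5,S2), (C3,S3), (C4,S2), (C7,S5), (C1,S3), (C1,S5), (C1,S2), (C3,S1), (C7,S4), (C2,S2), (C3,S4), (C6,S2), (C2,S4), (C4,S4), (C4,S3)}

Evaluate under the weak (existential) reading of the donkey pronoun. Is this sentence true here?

"it" takes "a stamp" as antecedent — a donkey pronoun bound across the clause boundary.
Weak reading: every collector c with some acquired-stamp has at least one acquired-stamp s such that catalogued(c,s).
Per collector: C1:✓  C2:✓  C3:✓  C4:✓  C5:✗  C6:✗  C7:✓
C5 has no witness among its acquired-stamps.

False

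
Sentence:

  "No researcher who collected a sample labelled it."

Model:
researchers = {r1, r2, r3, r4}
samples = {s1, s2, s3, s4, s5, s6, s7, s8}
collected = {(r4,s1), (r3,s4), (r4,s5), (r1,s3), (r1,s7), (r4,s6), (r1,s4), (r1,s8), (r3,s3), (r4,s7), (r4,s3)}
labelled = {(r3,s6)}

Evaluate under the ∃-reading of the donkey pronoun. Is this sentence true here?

"it" takes "a sample" as antecedent — a donkey pronoun bound across the clause boundary.
Truth condition: for no (r,s) with collected(r,s) does labelled(r,s) hold.
Restrictor pairs — does the scope hold? (r1,s3):fails  (r1,s4):fails  (r1,s7):fails  (r1,s8):fails  (r3,s3):fails  (r3,s4):fails  (r4,s1):fails  (r4,s3):fails  (r4,s5):fails  (r4,s6):fails  (r4,s7):fails
Scope holds for no restrictor pair, so the sentence is true.

True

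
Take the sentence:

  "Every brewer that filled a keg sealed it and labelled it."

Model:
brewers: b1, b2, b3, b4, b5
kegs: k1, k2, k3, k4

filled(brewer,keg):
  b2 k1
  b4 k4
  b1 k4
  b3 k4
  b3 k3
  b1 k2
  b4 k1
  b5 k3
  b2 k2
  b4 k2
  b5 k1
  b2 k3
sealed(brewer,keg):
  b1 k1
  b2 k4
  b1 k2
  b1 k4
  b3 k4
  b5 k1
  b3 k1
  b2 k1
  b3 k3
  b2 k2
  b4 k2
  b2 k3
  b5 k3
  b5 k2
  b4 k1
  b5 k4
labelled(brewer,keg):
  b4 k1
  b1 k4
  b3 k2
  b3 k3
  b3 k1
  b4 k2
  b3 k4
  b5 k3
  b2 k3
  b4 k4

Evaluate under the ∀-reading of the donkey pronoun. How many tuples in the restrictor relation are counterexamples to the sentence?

"it" takes "a keg" as antecedent — a donkey pronoun bound across the clause boundary.
Strong reading: for every (b,k) with filled(b,k), sealed(b,k) ∧ labelled(b,k).
Restrictor pairs: (b1,k2) ✗  (b1,k4) ✓  (b2,k1) ✗  (b2,k2) ✗  (b2,k3) ✓  (b3,k3) ✓  (b3,k4) ✓  (b4,k1) ✓  (b4,k2) ✓  (b4,k4) ✗  (b5,k1) ✗  (b5,k3) ✓
Counterexamples (restrictor pairs failing the scope): 5.

5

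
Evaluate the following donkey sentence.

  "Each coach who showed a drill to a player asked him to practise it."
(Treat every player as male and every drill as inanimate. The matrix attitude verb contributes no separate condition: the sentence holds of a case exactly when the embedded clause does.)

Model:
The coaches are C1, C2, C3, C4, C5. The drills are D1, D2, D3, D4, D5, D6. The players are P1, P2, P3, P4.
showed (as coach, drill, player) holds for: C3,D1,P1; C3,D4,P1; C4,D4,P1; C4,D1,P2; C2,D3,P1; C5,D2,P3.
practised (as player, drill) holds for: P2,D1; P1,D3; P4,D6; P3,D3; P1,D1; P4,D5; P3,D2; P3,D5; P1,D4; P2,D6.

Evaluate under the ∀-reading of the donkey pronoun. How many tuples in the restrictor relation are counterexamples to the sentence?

0

"him" takes "a player" as antecedent and "it" takes "a drill"; both are donkey pronouns co-varying with the restrictor.
Strong reading: for every (c,d,p) with showed(c,d,p), practised(p,d).
Restrictor triples: (C2,D3,P1)→practised(P1,D3) ✓  (C3,D1,P1)→practised(P1,D1) ✓  (C3,D4,P1)→practised(P1,D4) ✓  (C4,D1,P2)→practised(P2,D1) ✓  (C4,D4,P1)→practised(P1,D4) ✓  (C5,D2,P3)→practised(P3,D2) ✓
Counterexamples (restrictor triples failing the scope): 0.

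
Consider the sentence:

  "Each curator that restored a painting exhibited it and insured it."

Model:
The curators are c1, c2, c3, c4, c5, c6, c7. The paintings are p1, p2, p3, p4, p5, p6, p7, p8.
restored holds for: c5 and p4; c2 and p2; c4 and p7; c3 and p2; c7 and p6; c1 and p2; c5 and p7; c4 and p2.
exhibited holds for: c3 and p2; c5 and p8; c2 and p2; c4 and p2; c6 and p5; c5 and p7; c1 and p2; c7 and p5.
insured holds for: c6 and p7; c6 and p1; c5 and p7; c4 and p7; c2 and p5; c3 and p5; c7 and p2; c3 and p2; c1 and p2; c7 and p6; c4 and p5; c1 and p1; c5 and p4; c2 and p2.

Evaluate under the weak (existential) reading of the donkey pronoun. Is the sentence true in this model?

"it" takes "a painting" as antecedent — a donkey pronoun bound across the clause boundary.
Weak reading: every curator c with some restored-painting has at least one restored-painting p such that exhibited(c,p) ∧ insured(c,p).
Per curator: c1:✓  c2:✓  c3:✓  c4:✗  c5:✓  c7:✗
c4 has no witness among its restored-paintings.

False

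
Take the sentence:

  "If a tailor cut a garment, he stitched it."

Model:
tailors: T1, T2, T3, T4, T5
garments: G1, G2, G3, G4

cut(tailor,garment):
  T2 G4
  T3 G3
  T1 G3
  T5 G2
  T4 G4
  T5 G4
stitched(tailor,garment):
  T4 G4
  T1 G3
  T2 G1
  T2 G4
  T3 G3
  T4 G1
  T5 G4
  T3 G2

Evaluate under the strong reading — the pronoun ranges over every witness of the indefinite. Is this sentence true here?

False

"it" takes "a garment" as antecedent — a donkey pronoun bound across the clause boundary.
Strong reading: for every (t,g) with cut(t,g), stitched(t,g).
Restrictor pairs: (T1,G3) ✓  (T2,G4) ✓  (T3,G3) ✓  (T4,G4) ✓  (T5,G2) ✗  (T5,G4) ✓
Counterexample: (T5,G2) is in cut but fails the scope.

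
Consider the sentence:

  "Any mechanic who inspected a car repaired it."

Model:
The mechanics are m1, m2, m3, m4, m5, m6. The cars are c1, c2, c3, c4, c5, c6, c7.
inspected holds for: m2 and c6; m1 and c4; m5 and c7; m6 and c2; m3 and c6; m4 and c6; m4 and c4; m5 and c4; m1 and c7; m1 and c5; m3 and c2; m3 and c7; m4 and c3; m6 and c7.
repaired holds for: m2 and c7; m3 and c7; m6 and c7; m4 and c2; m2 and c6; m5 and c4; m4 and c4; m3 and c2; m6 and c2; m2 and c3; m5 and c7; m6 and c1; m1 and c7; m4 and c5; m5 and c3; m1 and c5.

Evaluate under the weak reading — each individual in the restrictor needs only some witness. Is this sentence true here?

"it" takes "a car" as antecedent — a donkey pronoun bound across the clause boundary.
Weak reading: every mechanic m with some inspected-car has at least one inspected-car c such that repaired(m,c).
Per mechanic: m1:✓  m2:✓  m3:✓  m4:✓  m5:✓  m6:✓
Every mechanic in the restrictor has a witness.

True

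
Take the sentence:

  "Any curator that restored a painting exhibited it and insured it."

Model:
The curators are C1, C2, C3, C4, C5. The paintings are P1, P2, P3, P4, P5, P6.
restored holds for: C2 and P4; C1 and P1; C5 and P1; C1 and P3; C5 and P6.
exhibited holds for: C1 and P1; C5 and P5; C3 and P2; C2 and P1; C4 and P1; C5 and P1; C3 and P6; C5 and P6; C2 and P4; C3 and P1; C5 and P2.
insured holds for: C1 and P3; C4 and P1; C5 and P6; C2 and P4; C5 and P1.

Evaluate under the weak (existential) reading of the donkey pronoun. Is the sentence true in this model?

False

"it" takes "a painting" as antecedent — a donkey pronoun bound across the clause boundary.
Weak reading: every curator c with some restored-painting has at least one restored-painting p such that exhibited(c,p) ∧ insured(c,p).
Per curator: C1:✗  C2:✓  C5:✓
C1 has no witness among its restored-paintings.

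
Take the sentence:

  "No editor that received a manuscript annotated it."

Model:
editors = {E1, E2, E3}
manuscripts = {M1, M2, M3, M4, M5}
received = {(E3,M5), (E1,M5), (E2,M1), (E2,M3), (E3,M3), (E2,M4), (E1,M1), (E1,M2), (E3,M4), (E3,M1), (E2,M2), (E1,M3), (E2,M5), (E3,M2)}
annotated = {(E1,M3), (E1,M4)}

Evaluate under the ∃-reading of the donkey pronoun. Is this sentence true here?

"it" takes "a manuscript" as antecedent — a donkey pronoun bound across the clause boundary.
Truth condition: for no (e,m) with received(e,m) does annotated(e,m) hold.
Restrictor pairs — does the scope hold? (E1,M1):fails  (E1,M2):fails  (E1,M3):holds  (E1,M5):fails  (E2,M1):fails  (E2,M2):fails  (E2,M3):fails  (E2,M4):fails  (E2,M5):fails  (E3,M1):fails  (E3,M2):fails  (E3,M3):fails  (E3,M4):fails  (E3,M5):fails
Scope holds for 1 pair(s), so the sentence is false.

False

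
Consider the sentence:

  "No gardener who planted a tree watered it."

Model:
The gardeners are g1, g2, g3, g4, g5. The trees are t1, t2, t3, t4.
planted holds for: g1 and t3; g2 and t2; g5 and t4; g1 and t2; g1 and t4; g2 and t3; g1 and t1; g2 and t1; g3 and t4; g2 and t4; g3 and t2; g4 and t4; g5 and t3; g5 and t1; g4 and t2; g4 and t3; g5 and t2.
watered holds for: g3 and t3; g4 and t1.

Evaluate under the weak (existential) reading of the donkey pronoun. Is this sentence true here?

"it" takes "a tree" as antecedent — a donkey pronoun bound across the clause boundary.
Truth condition: for no (g,t) with planted(g,t) does watered(g,t) hold.
Restrictor pairs — does the scope hold? (g1,t1):fails  (g1,t2):fails  (g1,t3):fails  (g1,t4):fails  (g2,t1):fails  (g2,t2):fails  (g2,t3):fails  (g2,t4):fails  (g3,t2):fails  (g3,t4):fails  (g4,t2):fails  (g4,t3):fails  (g4,t4):fails  (g5,t1):fails  (g5,t2):fails  (g5,t3):fails  (g5,t4):fails
Scope holds for no restrictor pair, so the sentence is true.

True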